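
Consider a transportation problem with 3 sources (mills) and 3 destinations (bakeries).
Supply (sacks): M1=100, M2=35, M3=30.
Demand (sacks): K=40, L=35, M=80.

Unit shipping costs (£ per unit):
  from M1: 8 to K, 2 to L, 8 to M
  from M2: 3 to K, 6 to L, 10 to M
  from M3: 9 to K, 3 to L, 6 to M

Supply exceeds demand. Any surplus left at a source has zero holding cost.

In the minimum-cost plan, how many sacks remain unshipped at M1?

Minimum-cost shipments:
  M1→K: 5 × £8 = £40
  M1→L: 35 × £2 = £70
  M1→M: 50 × £8 = £400
  M2→K: 35 × £3 = £105
  M3→M: 30 × £6 = £180
Total cost = £795.
M1 ships 90 of its 100, leaving 10.

10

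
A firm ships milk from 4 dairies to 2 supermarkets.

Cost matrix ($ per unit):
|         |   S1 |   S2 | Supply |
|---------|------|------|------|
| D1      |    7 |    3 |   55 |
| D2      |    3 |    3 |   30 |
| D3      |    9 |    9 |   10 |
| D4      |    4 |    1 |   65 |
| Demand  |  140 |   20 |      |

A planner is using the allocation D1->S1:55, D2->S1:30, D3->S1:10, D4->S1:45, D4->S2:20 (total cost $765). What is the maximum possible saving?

Current plan cost = 55·7 + 30·3 + 10·9 + 45·4 + 20·1 = $765.
Optimal plan:
  D1->S1: 35 × $7 = $245
  D1->S2: 20 × $3 = $60
  D2->S1: 30 × $3 = $90
  D3->S1: 10 × $9 = $90
  D4->S1: 65 × $4 = $260
Optimal cost = $745.
Saving = 765 − 745 = $20.

20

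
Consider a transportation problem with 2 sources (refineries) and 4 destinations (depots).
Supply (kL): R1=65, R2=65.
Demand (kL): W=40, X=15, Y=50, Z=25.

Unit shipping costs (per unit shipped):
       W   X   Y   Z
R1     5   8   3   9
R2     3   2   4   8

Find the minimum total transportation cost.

515

A cheapest plan:
  R1–Y: 50 × 3 = 150
  R1–Z: 15 × 9 = 135
  R2–W: 40 × 3 = 120
  R2–X: 15 × 2 = 30
  R2–Z: 10 × 8 = 80
Total = 150 + 135 + 120 + 30 + 80 = 515.
(Supply check: R1 ships 65; R2 ships 65.)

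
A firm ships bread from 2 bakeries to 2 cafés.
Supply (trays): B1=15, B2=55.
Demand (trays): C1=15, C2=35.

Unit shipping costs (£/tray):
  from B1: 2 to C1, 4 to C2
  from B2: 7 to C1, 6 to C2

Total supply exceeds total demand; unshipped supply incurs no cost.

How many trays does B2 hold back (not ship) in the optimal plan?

20

An optimal plan:
  B1→C1: 15 × £2 = £30
  B2→C2: 35 × £6 = £210
Total cost = £240.
B2 ships 35 of its 55, leaving 20.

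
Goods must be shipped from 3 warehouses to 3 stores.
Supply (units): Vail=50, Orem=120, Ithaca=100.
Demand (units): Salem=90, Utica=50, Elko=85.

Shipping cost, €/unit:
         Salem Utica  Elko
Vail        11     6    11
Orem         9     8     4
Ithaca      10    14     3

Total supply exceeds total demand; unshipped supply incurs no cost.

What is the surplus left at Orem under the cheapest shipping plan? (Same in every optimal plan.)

An optimal plan:
  Vail to Utica: 50 × €6 = €300
  Orem to Salem: 90 × €9 = €810
  Ithaca to Elko: 85 × €3 = €255
Total cost = €1365.
Orem ships 90 of its 120, leaving 30.

30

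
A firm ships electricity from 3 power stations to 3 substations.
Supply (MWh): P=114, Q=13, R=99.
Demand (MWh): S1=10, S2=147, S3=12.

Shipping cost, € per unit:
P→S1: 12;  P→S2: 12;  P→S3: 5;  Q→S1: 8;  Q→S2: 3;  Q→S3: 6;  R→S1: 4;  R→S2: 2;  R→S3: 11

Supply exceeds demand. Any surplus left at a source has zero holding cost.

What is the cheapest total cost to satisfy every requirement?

837

One minimum-cost allocation:
  P–S1: 10 × €12 = €120
  P–S2: 35 × €12 = €420
  P–S3: 12 × €5 = €60
  Q–S2: 13 × €3 = €39
  R–S2: 99 × €2 = €198
Total = 120 + 420 + 60 + 39 + 198 = €837.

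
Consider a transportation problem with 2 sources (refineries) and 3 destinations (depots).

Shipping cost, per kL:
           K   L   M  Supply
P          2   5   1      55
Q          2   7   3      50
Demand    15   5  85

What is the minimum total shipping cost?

210

One minimum-cost allocation:
  P to L: 5 × 5 = 25
  P to M: 50 × 1 = 50
  Q to K: 15 × 2 = 30
  Q to M: 35 × 3 = 105
Total = 25 + 50 + 30 + 105 = 210.
(Supply check: P ships 55; Q ships 50.)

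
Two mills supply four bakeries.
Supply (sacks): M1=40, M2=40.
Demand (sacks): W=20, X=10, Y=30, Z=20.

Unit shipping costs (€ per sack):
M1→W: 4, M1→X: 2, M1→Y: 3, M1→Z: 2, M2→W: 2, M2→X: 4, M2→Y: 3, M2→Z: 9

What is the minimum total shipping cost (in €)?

190

One minimum-cost allocation:
  M1->X: 10 × €2 = €20
  M1->Y: 10 × €3 = €30
  M1->Z: 20 × €2 = €40
  M2->W: 20 × €2 = €40
  M2->Y: 20 × €3 = €60
Total = 20 + 30 + 40 + 40 + 60 = €190.
(Supply check: M1 ships 40; M2 ships 40.)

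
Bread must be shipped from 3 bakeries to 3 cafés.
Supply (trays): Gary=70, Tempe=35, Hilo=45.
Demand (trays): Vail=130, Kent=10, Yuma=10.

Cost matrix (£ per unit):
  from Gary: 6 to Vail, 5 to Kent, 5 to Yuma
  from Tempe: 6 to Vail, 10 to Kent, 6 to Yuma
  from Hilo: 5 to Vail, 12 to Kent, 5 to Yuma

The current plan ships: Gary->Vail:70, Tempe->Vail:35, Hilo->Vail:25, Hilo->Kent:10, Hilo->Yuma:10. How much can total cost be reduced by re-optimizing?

Current plan cost = 70·6 + 35·6 + 25·5 + 10·12 + 10·5 = £925.
Optimal plan:
  Gary to Vail: 50 × £6 = £300
  Gary to Kent: 10 × £5 = £50
  Gary to Yuma: 10 × £5 = £50
  Tempe to Vail: 35 × £6 = £210
  Hilo to Vail: 45 × £5 = £225
Optimal cost = £835.
Saving = 925 − 835 = £90.

90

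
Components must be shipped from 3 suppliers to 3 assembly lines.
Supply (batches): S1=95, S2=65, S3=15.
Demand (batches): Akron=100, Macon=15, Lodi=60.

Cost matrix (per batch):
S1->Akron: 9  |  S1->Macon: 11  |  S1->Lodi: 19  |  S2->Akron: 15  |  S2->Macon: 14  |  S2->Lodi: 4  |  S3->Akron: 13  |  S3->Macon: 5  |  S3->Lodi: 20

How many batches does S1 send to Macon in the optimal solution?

0

Optimal shipments:
  S1->Akron: 95 × 9 = 855
  S2->Akron: 5 × 15 = 75
  S2->Lodi: 60 × 4 = 240
  S3->Macon: 15 × 5 = 75
Total cost = 1245.
The route S1→Macon is not used.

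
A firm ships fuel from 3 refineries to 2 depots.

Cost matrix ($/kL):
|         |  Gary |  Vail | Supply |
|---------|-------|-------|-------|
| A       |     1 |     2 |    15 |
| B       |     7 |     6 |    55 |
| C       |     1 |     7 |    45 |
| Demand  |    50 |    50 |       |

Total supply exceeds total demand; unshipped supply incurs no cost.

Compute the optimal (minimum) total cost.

310

A cheapest plan:
  A->Gary: 5 kL
  A->Vail: 10 kL
  B->Vail: 40 kL
  C->Gary: 45 kL
Total cost = $310.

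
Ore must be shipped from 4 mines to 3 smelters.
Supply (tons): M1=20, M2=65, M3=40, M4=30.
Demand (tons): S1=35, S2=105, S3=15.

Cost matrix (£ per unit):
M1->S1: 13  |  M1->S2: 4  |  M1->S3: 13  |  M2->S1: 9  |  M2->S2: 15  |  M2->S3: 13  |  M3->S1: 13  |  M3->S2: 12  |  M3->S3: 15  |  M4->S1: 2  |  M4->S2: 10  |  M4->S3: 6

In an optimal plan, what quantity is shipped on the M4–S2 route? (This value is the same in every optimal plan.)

Optimal shipments:
  M1->S2: 20 tons
  M2->S1: 5 tons
  M2->S2: 45 tons
  M2->S3: 15 tons
  M3->S2: 40 tons
  M4->S1: 30 tons
Total cost = £1535.
The route M4→S2 is not used.

0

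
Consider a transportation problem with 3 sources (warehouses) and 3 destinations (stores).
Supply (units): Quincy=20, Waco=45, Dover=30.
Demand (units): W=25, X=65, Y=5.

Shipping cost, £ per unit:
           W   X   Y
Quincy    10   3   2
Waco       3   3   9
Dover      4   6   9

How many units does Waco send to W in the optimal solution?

Optimal shipments:
  Quincy→X: 15 × £3 = £45
  Quincy→Y: 5 × £2 = £10
  Waco→X: 45 × £3 = £135
  Dover→W: 25 × £4 = £100
  Dover→X: 5 × £6 = £30
Total cost = £320.
The route Waco→W is not used.

0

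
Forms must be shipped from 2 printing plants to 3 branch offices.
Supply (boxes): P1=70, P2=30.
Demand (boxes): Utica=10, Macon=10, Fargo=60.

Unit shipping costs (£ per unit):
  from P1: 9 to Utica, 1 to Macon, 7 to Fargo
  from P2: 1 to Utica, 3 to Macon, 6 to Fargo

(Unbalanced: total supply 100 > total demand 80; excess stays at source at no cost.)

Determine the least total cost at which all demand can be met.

Optimal allocation:
  P1->Macon: 10 × £1 = £10
  P1->Fargo: 40 × £7 = £280
  P2->Utica: 10 × £1 = £10
  P2->Fargo: 20 × £6 = £120
Total = 10 + 280 + 10 + 120 = £420.
(Supply check: P1 ships 50; P2 ships 30.)

420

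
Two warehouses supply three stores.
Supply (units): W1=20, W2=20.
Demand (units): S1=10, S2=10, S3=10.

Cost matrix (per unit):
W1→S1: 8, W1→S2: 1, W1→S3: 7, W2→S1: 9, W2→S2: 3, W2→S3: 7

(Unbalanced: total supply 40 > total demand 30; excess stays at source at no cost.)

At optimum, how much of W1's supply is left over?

An optimal plan:
  W1–S1: 10 × 8 = 80
  W1–S2: 10 × 1 = 10
  W2–S3: 10 × 7 = 70
Total cost = 160.
W1 ships 20 of its 20, leaving 0.

0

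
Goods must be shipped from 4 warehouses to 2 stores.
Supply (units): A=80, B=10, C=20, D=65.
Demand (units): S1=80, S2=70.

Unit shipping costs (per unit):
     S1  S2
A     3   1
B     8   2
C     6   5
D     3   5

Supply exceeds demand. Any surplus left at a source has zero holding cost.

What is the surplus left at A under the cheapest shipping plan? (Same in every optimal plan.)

0

Minimum-cost shipments:
  A→S1: 15 × 3 = 45
  A→S2: 65 × 1 = 65
  B→S2: 5 × 2 = 10
  D→S1: 65 × 3 = 195
Total cost = 315.
A ships 80 of its 80, leaving 0.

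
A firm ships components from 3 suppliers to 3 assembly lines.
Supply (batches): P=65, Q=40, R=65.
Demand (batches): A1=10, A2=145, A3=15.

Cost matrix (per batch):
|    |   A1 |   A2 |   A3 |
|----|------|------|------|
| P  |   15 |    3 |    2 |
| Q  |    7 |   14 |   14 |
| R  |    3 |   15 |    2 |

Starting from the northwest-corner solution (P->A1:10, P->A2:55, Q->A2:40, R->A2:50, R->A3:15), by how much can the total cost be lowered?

Current plan cost = 10·15 + 55·3 + 40·14 + 50·15 + 15·2 = 1655.
Optimal plan:
  P->A2: 65 × 3 = 195
  Q->A2: 40 × 14 = 560
  R->A1: 10 × 3 = 30
  R->A2: 40 × 15 = 600
  R->A3: 15 × 2 = 30
Optimal cost = 1415.
Saving = 1655 − 1415 = 240.

240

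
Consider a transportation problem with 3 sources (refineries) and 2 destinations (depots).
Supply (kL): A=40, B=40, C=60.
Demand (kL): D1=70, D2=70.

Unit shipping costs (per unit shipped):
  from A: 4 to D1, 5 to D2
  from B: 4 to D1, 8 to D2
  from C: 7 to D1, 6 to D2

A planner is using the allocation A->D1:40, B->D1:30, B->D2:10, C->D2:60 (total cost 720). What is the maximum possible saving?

Current plan cost = 40·4 + 30·4 + 10·8 + 60·6 = 720.
Optimal plan:
  A→D1: 30 kL
  A→D2: 10 kL
  B→D1: 40 kL
  C→D2: 60 kL
Optimal cost = 690.
Saving = 720 − 690 = 30.

30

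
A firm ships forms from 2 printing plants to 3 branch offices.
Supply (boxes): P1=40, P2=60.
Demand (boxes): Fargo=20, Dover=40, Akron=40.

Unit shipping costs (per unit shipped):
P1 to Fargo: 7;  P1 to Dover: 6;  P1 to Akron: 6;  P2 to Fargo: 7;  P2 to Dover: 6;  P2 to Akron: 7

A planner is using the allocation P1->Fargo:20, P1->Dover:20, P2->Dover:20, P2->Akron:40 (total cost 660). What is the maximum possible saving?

40

Current plan cost = 20·7 + 20·6 + 20·6 + 40·7 = 660.
Optimal plan:
  P1->Akron: 40 × 6 = 240
  P2->Fargo: 20 × 7 = 140
  P2->Dover: 40 × 6 = 240
Optimal cost = 620.
Saving = 660 − 620 = 40.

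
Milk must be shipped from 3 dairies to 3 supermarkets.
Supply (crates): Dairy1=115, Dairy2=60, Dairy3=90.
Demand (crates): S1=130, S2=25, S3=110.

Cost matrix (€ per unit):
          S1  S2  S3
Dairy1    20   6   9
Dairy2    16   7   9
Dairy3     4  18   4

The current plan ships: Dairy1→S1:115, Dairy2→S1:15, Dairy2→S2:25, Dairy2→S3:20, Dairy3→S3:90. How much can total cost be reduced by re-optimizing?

Current plan cost = 115·20 + 15·16 + 25·7 + 20·9 + 90·4 = €3255.
Optimal plan:
  Dairy1–S2: 25 × €6 = €150
  Dairy1–S3: 90 × €9 = €810
  Dairy2–S1: 40 × €16 = €640
  Dairy2–S3: 20 × €9 = €180
  Dairy3–S1: 90 × €4 = €360
Optimal cost = €2140.
Saving = 3255 − 2140 = €1115.

1115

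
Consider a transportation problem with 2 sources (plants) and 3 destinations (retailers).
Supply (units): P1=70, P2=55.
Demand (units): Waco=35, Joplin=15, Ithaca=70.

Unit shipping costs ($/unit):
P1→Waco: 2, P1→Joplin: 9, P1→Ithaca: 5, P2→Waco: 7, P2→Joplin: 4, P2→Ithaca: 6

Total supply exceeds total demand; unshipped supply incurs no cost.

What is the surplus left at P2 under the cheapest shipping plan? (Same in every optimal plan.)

Minimum-cost shipments:
  P1 to Waco: 35 × $2 = $70
  P1 to Ithaca: 35 × $5 = $175
  P2 to Joplin: 15 × $4 = $60
  P2 to Ithaca: 35 × $6 = $210
Total cost = $515.
P2 ships 50 of its 55, leaving 5.

5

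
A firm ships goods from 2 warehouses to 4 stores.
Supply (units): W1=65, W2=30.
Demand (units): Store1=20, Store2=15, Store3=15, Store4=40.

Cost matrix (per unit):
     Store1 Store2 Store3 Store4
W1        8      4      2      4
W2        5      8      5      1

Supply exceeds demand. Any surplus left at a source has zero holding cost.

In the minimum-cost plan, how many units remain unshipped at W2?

0

An optimal plan:
  W1–Store1: 20 × 8 = 160
  W1–Store2: 15 × 4 = 60
  W1–Store3: 15 × 2 = 30
  W1–Store4: 10 × 4 = 40
  W2–Store4: 30 × 1 = 30
Total cost = 320.
W2 ships 30 of its 30, leaving 0.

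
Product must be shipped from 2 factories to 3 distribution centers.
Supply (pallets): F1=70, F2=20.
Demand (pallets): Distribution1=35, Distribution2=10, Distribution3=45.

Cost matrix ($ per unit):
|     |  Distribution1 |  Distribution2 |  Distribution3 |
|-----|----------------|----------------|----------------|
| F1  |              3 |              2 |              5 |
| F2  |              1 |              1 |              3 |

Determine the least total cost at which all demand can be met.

Optimal allocation:
  F1→Distribution1: 15 × $3 = $45
  F1→Distribution2: 10 × $2 = $20
  F1→Distribution3: 45 × $5 = $225
  F2→Distribution1: 20 × $1 = $20
Total = 45 + 20 + 225 + 20 = $310.
(Supply check: F1 ships 70; F2 ships 20.)

310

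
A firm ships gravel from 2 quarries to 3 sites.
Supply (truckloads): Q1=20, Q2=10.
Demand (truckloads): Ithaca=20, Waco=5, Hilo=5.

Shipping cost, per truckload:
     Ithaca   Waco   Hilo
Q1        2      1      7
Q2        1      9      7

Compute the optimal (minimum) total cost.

70

An optimal shipping plan:
  Q1–Ithaca: 10 × 2 = 20
  Q1–Waco: 5 × 1 = 5
  Q1–Hilo: 5 × 7 = 35
  Q2–Ithaca: 10 × 1 = 10
Total = 20 + 5 + 35 + 10 = 70.
(Supply check: Q1 ships 20; Q2 ships 10.)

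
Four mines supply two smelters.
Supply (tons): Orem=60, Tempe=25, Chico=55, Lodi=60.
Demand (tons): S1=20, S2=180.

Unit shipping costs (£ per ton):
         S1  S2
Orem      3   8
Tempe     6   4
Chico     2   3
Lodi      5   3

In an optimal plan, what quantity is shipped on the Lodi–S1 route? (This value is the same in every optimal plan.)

The minimum-cost plan:
  Orem→S1: 20 tons
  Orem→S2: 40 tons
  Tempe→S2: 25 tons
  Chico→S2: 55 tons
  Lodi→S2: 60 tons
Total cost = £825.
The route Lodi→S1 is not used.

0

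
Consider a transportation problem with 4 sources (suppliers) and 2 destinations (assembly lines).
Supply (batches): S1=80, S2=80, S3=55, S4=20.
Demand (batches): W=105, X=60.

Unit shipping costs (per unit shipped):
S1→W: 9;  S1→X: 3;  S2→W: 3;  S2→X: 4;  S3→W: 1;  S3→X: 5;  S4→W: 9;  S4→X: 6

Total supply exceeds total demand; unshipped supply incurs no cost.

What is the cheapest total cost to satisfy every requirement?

One minimum-cost allocation:
  S1–X: 60 batches
  S2–W: 50 batches
  S3–W: 55 batches
Total cost = 385.
(Supply check: S1 ships 60; S2 ships 50; S3 ships 55; S4 ships 0.)

385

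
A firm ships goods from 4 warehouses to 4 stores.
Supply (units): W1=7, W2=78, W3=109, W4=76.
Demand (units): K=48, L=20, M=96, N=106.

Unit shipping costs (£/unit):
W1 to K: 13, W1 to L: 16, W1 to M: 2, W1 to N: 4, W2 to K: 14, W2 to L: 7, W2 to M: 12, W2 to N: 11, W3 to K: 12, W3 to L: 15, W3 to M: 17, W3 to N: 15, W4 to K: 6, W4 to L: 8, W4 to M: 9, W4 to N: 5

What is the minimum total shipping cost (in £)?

A cheapest plan:
  W1→M: 7 units
  W2→L: 20 units
  W2→M: 58 units
  W3→K: 48 units
  W3→M: 31 units
  W3→N: 30 units
  W4→N: 76 units
Total cost = £2783.

2783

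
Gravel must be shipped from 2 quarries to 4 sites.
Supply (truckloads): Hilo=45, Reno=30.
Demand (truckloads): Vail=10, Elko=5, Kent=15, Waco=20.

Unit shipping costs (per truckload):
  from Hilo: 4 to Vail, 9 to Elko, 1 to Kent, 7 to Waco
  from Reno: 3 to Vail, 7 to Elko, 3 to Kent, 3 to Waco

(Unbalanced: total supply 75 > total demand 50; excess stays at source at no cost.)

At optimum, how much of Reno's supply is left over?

Minimum-cost shipments:
  Hilo–Vail: 5 × 4 = 20
  Hilo–Kent: 15 × 1 = 15
  Reno–Vail: 5 × 3 = 15
  Reno–Elko: 5 × 7 = 35
  Reno–Waco: 20 × 3 = 60
Total cost = 145.
Reno ships 30 of its 30, leaving 0.

0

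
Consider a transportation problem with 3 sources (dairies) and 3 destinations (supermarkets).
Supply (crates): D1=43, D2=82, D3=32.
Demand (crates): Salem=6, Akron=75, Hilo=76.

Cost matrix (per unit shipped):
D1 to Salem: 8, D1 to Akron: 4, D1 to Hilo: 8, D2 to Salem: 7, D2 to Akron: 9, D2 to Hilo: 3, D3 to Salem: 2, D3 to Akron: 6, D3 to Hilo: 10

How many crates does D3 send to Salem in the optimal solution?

6

Optimal shipments:
  D1 to Akron: 43 crates
  D2 to Akron: 6 crates
  D2 to Hilo: 76 crates
  D3 to Salem: 6 crates
  D3 to Akron: 26 crates
Total cost = 622.
So D3→Salem carries 6 crates.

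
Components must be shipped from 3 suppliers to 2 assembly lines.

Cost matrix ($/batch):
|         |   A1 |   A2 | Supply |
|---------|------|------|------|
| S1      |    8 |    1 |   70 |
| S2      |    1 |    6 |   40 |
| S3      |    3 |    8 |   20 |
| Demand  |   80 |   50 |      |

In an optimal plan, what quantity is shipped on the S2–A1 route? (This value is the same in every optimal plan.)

40

Solving gives:
  S1→A1: 20 × $8 = $160
  S1→A2: 50 × $1 = $50
  S2→A1: 40 × $1 = $40
  S3→A1: 20 × $3 = $60
Total cost = $310.
So S2→A1 carries 40 batches.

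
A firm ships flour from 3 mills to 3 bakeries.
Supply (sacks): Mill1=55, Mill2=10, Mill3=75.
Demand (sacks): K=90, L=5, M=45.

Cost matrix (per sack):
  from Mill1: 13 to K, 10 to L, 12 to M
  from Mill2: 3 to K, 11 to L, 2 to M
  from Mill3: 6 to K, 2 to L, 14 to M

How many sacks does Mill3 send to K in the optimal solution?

70

The minimum-cost plan:
  Mill1→K: 10 × 13 = 130
  Mill1→M: 45 × 12 = 540
  Mill2→K: 10 × 3 = 30
  Mill3→K: 70 × 6 = 420
  Mill3→L: 5 × 2 = 10
Total cost = 1130.
So Mill3→K carries 70 sacks.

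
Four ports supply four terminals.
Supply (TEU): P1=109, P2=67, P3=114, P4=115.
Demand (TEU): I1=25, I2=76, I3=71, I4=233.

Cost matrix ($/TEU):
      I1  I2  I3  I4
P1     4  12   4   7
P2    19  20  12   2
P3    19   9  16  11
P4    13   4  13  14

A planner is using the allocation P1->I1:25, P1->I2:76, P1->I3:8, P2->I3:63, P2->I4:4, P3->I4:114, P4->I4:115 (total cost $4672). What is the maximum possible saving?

Current plan cost = 25·4 + 76·12 + 8·4 + 63·12 + 4·2 + 114·11 + 115·14 = $4672.
Optimal plan:
  P1–I1: 25 × $4 = $100
  P1–I3: 71 × $4 = $284
  P1–I4: 13 × $7 = $91
  P2–I4: 67 × $2 = $134
  P3–I4: 114 × $11 = $1254
  P4–I2: 76 × $4 = $304
  P4–I4: 39 × $14 = $546
Optimal cost = $2713.
Saving = 4672 − 2713 = $1959.

1959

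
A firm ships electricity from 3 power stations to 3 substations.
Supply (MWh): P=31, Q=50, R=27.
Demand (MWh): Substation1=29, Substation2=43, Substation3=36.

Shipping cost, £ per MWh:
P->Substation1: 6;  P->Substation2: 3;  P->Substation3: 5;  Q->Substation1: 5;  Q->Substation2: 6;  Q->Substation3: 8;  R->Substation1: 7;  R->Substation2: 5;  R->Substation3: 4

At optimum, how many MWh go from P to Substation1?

0

Optimal shipments:
  P–Substation2: 22 × £3 = £66
  P–Substation3: 9 × £5 = £45
  Q–Substation1: 29 × £5 = £145
  Q–Substation2: 21 × £6 = £126
  R–Substation3: 27 × £4 = £108
Total cost = £490.
The route P→Substation1 is not used.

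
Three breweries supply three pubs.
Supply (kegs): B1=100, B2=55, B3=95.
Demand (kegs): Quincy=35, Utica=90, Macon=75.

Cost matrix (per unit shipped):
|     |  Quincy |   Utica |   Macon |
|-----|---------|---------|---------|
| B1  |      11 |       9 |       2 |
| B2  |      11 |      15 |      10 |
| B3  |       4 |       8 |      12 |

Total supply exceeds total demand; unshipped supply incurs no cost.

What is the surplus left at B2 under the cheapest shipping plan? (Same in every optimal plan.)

An optimal plan:
  B1 to Utica: 25 kegs
  B1 to Macon: 75 kegs
  B2 to Utica: 5 kegs
  B3 to Quincy: 35 kegs
  B3 to Utica: 60 kegs
Total cost = 1070.
B2 ships 5 of its 55, leaving 50.

50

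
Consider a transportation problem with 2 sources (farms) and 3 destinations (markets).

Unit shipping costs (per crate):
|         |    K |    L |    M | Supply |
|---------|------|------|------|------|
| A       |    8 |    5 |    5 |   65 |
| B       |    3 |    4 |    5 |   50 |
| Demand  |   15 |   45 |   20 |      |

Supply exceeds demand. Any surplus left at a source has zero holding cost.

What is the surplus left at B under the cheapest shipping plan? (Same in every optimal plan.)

0

Minimum-cost shipments:
  A to L: 10 crates
  A to M: 20 crates
  B to K: 15 crates
  B to L: 35 crates
Total cost = 335.
B ships 50 of its 50, leaving 0.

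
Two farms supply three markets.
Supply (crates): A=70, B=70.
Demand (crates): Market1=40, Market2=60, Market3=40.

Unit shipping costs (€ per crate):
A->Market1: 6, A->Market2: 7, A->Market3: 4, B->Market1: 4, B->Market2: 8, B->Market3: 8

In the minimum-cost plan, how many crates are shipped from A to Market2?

The minimum-cost plan:
  A to Market2: 30 crates
  A to Market3: 40 crates
  B to Market1: 40 crates
  B to Market2: 30 crates
Total cost = €770.
So A→Market2 carries 30 crates.

30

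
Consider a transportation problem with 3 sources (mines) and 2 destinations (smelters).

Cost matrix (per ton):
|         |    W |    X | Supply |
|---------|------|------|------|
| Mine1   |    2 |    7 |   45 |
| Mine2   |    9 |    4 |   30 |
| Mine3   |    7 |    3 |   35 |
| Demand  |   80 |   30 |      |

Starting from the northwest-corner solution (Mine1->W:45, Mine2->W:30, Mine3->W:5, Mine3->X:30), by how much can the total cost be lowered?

Current plan cost = 45·2 + 30·9 + 5·7 + 30·3 = 485.
Optimal plan:
  Mine1–W: 45 × 2 = 90
  Mine2–X: 30 × 4 = 120
  Mine3–W: 35 × 7 = 245
Optimal cost = 455.
Saving = 485 − 455 = 30.

30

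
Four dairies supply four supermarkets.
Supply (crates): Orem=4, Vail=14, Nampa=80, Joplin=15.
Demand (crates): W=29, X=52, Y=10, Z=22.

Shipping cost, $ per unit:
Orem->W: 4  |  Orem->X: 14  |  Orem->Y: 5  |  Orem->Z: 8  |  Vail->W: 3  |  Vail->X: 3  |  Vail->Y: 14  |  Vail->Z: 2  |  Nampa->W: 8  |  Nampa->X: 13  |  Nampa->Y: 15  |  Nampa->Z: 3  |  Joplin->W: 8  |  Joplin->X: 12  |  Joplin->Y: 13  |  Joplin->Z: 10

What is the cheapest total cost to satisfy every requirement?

Optimal allocation:
  Orem to Y: 4 × $5 = $20
  Vail to X: 14 × $3 = $42
  Nampa to W: 29 × $8 = $232
  Nampa to X: 29 × $13 = $377
  Nampa to Z: 22 × $3 = $66
  Joplin to X: 9 × $12 = $108
  Joplin to Y: 6 × $13 = $78
Total = 20 + 42 + 232 + 377 + 66 + 108 + 78 = $923.
(Supply check: Orem ships 4; Vail ships 14; Nampa ships 80; Joplin ships 15.)

923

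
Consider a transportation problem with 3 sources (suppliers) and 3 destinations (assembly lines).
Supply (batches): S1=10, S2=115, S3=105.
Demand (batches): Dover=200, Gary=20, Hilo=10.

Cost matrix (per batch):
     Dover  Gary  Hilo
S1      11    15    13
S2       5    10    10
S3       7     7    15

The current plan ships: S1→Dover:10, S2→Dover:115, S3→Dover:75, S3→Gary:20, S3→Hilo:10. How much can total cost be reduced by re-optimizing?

Current plan cost = 10·11 + 115·5 + 75·7 + 20·7 + 10·15 = 1500.
Optimal plan:
  S1–Hilo: 10 × 13 = 130
  S2–Dover: 115 × 5 = 575
  S3–Dover: 85 × 7 = 595
  S3–Gary: 20 × 7 = 140
Optimal cost = 1440.
Saving = 1500 − 1440 = 60.

60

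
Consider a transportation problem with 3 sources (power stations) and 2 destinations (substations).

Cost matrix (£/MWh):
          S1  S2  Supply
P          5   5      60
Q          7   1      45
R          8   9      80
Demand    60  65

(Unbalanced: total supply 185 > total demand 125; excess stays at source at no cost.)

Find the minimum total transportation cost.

505

An optimal shipping plan:
  P->S1: 40 × £5 = £200
  P->S2: 20 × £5 = £100
  Q->S2: 45 × £1 = £45
  R->S1: 20 × £8 = £160
Total = 200 + 100 + 45 + 160 = £505.
(Supply check: P ships 60; Q ships 45; R ships 20.)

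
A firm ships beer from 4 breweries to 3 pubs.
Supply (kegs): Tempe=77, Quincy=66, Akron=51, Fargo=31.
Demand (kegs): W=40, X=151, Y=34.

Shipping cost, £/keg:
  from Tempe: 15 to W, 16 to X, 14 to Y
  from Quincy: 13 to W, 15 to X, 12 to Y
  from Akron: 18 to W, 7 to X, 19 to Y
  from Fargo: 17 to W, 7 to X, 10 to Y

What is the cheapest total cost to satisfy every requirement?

2622

A cheapest plan:
  Tempe to X: 69 kegs
  Tempe to Y: 8 kegs
  Quincy to W: 40 kegs
  Quincy to Y: 26 kegs
  Akron to X: 51 kegs
  Fargo to X: 31 kegs
Total cost = £2622.
(Supply check: Tempe ships 77; Quincy ships 66; Akron ships 51; Fargo ships 31.)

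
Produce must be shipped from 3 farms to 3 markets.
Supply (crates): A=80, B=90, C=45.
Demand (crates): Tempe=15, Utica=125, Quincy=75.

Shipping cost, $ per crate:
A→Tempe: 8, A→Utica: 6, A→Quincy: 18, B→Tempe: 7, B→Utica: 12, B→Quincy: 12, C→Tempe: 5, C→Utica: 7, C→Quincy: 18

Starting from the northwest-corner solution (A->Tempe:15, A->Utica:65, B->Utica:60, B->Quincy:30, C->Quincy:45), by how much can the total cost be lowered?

Current plan cost = 15·8 + 65·6 + 60·12 + 30·12 + 45·18 = $2400.
Optimal plan:
  A->Utica: 80 crates
  B->Tempe: 15 crates
  B->Quincy: 75 crates
  C->Utica: 45 crates
Optimal cost = $1800.
Saving = 2400 − 1800 = $600.

600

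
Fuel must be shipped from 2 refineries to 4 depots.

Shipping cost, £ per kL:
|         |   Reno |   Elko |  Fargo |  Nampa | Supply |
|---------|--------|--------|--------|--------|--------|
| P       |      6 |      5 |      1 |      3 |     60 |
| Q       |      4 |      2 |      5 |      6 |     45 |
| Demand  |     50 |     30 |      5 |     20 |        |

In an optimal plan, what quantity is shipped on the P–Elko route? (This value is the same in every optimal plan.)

Solving gives:
  P->Reno: 35 × £6 = £210
  P->Fargo: 5 × £1 = £5
  P->Nampa: 20 × £3 = £60
  Q->Reno: 15 × £4 = £60
  Q->Elko: 30 × £2 = £60
Total cost = £395.
The route P→Elko is not used.

0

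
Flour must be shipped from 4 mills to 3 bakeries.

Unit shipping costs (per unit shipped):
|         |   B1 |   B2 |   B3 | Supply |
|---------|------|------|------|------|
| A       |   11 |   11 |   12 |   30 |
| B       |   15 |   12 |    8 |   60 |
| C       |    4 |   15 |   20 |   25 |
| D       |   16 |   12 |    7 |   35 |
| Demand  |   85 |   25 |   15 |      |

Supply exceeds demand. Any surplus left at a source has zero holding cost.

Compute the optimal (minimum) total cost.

1285

A cheapest plan:
  A–B1: 30 sacks
  B–B1: 30 sacks
  B–B2: 5 sacks
  C–B1: 25 sacks
  D–B2: 20 sacks
  D–B3: 15 sacks
Total cost = 1285.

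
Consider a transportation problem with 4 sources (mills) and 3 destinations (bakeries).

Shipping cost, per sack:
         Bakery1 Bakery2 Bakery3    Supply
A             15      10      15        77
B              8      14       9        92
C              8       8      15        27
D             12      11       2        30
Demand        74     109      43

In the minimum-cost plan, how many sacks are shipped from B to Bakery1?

74

Solving gives:
  A→Bakery2: 77 × 10 = 770
  B→Bakery1: 74 × 8 = 592
  B→Bakery2: 5 × 14 = 70
  B→Bakery3: 13 × 9 = 117
  C→Bakery2: 27 × 8 = 216
  D→Bakery3: 30 × 2 = 60
Total cost = 1825.
So B→Bakery1 carries 74 sacks.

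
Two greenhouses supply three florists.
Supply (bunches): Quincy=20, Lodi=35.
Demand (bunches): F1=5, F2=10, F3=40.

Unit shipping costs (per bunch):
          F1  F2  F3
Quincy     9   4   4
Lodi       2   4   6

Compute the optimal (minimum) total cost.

Optimal allocation:
  Quincy→F3: 20 × 4 = 80
  Lodi→F1: 5 × 2 = 10
  Lodi→F2: 10 × 4 = 40
  Lodi→F3: 20 × 6 = 120
Total = 80 + 10 + 40 + 120 = 250.

250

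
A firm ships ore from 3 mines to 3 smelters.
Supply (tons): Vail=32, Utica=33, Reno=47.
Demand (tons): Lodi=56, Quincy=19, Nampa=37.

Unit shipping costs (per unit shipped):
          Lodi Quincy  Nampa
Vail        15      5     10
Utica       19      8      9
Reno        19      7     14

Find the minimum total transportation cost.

1422

One minimum-cost allocation:
  Vail to Lodi: 28 × 15 = 420
  Vail to Nampa: 4 × 10 = 40
  Utica to Nampa: 33 × 9 = 297
  Reno to Lodi: 28 × 19 = 532
  Reno to Quincy: 19 × 7 = 133
Total = 420 + 40 + 297 + 532 + 133 = 1422.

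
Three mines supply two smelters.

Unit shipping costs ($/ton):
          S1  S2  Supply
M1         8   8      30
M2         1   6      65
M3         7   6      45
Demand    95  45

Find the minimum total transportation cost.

One minimum-cost allocation:
  M1->S1: 30 × $8 = $240
  M2->S1: 65 × $1 = $65
  M3->S2: 45 × $6 = $270
Total = 240 + 65 + 270 = $575.
(Supply check: M1 ships 30; M2 ships 65; M3 ships 45.)

575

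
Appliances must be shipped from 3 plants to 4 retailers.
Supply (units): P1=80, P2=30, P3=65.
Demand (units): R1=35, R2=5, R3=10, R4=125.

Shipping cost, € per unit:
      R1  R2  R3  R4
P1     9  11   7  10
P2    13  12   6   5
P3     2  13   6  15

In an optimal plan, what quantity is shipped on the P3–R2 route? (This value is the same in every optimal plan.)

The minimum-cost plan:
  P1–R4: 80 units
  P2–R4: 30 units
  P3–R1: 35 units
  P3–R2: 5 units
  P3–R3: 10 units
  P3–R4: 15 units
Total cost = €1370.
So P3→R2 carries 5 units.

5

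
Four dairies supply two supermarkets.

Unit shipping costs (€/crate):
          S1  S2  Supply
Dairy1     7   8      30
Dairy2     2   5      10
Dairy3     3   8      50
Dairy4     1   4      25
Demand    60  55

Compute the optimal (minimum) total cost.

510

One minimum-cost allocation:
  Dairy1→S2: 30 crates
  Dairy2→S1: 10 crates
  Dairy3→S1: 50 crates
  Dairy4→S2: 25 crates
Total cost = €510.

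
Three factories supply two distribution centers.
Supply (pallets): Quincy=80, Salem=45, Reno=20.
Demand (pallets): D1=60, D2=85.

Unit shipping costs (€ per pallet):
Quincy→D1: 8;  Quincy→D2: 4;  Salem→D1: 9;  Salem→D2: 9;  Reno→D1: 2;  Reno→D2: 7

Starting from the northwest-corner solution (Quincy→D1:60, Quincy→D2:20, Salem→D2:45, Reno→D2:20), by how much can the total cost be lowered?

Current plan cost = 60·8 + 20·4 + 45·9 + 20·7 = €1105.
Optimal plan:
  Quincy to D2: 80 pallets
  Salem to D1: 40 pallets
  Salem to D2: 5 pallets
  Reno to D1: 20 pallets
Optimal cost = €765.
Saving = 1105 − 765 = €340.

340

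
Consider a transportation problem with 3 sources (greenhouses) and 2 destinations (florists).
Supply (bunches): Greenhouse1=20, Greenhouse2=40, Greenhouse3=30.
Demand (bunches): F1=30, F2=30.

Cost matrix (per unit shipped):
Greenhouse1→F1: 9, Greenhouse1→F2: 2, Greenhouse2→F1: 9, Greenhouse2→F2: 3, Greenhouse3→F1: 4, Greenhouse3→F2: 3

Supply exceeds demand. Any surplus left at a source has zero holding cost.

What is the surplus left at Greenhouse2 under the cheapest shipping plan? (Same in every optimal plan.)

Minimum-cost shipments:
  Greenhouse1→F2: 20 × 2 = 40
  Greenhouse2→F2: 10 × 3 = 30
  Greenhouse3→F1: 30 × 4 = 120
Total cost = 190.
Greenhouse2 ships 10 of its 40, leaving 30.

30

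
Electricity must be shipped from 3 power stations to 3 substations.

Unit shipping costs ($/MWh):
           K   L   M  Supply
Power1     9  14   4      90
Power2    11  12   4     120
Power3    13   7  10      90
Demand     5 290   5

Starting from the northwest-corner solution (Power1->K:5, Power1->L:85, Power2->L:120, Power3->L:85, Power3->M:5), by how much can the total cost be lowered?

Current plan cost = 5·9 + 85·14 + 120·12 + 85·7 + 5·10 = $3320.
Optimal plan:
  Power1 to K: 5 × $9 = $45
  Power1 to L: 80 × $14 = $1120
  Power1 to M: 5 × $4 = $20
  Power2 to L: 120 × $12 = $1440
  Power3 to L: 90 × $7 = $630
Optimal cost = $3255.
Saving = 3320 − 3255 = $65.

65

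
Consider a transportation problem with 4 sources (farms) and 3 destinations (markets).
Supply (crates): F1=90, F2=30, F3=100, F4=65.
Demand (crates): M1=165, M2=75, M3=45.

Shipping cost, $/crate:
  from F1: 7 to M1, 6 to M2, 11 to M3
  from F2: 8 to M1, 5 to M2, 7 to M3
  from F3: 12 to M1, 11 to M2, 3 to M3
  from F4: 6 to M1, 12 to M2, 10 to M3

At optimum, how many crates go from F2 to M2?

30

The minimum-cost plan:
  F1->M1: 45 × $7 = $315
  F1->M2: 45 × $6 = $270
  F2->M2: 30 × $5 = $150
  F3->M1: 55 × $12 = $660
  F3->M3: 45 × $3 = $135
  F4->M1: 65 × $6 = $390
Total cost = $1920.
So F2→M2 carries 30 crates.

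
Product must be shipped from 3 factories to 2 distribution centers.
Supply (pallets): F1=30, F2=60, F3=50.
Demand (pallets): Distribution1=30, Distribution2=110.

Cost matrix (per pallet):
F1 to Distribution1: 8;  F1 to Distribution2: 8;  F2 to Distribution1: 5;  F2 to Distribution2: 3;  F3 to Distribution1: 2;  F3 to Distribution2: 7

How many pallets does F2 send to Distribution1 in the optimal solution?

The minimum-cost plan:
  F1 to Distribution2: 30 × 8 = 240
  F2 to Distribution2: 60 × 3 = 180
  F3 to Distribution1: 30 × 2 = 60
  F3 to Distribution2: 20 × 7 = 140
Total cost = 620.
The route F2→Distribution1 is not used.

0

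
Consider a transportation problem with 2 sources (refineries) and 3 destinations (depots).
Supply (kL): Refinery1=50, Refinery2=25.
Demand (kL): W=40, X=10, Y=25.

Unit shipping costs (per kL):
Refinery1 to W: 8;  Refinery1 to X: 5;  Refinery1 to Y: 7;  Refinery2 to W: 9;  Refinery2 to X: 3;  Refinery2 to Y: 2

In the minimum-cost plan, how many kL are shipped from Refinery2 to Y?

The minimum-cost plan:
  Refinery1->W: 40 × 8 = 320
  Refinery1->X: 10 × 5 = 50
  Refinery2->Y: 25 × 2 = 50
Total cost = 420.
So Refinery2→Y carries 25 kL.

25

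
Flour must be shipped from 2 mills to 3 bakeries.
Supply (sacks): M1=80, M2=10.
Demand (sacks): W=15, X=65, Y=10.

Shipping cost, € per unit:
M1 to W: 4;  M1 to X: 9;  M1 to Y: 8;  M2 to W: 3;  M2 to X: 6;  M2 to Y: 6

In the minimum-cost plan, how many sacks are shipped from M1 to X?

Optimal shipments:
  M1 to W: 15 × €4 = €60
  M1 to X: 55 × €9 = €495
  M1 to Y: 10 × €8 = €80
  M2 to X: 10 × €6 = €60
Total cost = €695.
So M1→X carries 55 sacks.

55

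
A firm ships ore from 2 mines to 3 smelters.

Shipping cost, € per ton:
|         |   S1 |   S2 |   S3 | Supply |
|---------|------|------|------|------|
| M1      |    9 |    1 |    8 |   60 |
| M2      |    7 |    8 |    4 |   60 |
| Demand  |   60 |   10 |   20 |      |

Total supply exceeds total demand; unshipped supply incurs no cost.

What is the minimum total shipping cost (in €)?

550

A cheapest plan:
  M1->S1: 20 tons
  M1->S2: 10 tons
  M2->S1: 40 tons
  M2->S3: 20 tons
Total cost = €550.
(Supply check: M1 ships 30; M2 ships 60.)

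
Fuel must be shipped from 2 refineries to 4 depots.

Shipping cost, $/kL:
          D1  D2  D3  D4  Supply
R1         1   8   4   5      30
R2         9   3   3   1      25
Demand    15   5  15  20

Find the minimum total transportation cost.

110

A cheapest plan:
  R1→D1: 15 kL
  R1→D3: 15 kL
  R2→D2: 5 kL
  R2→D4: 20 kL
Total cost = $110.
(Supply check: R1 ships 30; R2 ships 25.)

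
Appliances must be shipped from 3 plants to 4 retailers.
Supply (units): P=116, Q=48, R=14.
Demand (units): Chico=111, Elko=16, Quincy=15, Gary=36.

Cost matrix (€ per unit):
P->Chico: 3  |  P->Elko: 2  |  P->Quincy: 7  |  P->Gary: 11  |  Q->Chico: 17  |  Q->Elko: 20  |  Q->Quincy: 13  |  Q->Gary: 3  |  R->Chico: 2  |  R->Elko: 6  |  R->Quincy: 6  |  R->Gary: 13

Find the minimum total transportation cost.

A cheapest plan:
  P→Chico: 97 × €3 = €291
  P→Elko: 16 × €2 = €32
  P→Quincy: 3 × €7 = €21
  Q→Quincy: 12 × €13 = €156
  Q→Gary: 36 × €3 = €108
  R→Chico: 14 × €2 = €28
Total = 291 + 32 + 21 + 156 + 108 + 28 = €636.

636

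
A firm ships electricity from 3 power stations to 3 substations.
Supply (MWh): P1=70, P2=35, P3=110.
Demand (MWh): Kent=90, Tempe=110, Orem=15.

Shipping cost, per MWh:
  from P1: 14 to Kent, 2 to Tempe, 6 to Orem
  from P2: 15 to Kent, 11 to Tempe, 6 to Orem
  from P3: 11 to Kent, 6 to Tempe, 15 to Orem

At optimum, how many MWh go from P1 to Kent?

0

Solving gives:
  P1->Tempe: 70 × 2 = 140
  P2->Kent: 20 × 15 = 300
  P2->Orem: 15 × 6 = 90
  P3->Kent: 70 × 11 = 770
  P3->Tempe: 40 × 6 = 240
Total cost = 1540.
The route P1→Kent is not used.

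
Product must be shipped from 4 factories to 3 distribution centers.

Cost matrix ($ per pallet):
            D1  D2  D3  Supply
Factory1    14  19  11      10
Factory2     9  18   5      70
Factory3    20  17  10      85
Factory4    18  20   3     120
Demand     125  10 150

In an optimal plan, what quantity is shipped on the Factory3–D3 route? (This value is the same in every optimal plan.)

30

The minimum-cost plan:
  Factory1 to D1: 10 × $14 = $140
  Factory2 to D1: 70 × $9 = $630
  Factory3 to D1: 45 × $20 = $900
  Factory3 to D2: 10 × $17 = $170
  Factory3 to D3: 30 × $10 = $300
  Factory4 to D3: 120 × $3 = $360
Total cost = $2500.
So Factory3→D3 carries 30 pallets.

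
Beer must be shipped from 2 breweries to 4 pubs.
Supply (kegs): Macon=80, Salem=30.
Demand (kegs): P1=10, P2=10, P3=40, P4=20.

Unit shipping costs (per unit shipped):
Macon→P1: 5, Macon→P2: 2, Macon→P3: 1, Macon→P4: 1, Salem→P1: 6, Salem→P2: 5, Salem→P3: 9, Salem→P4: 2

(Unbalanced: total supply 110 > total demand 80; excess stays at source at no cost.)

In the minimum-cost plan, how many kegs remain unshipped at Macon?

Minimum-cost shipments:
  Macon→P1: 10 × 5 = 50
  Macon→P2: 10 × 2 = 20
  Macon→P3: 40 × 1 = 40
  Macon→P4: 20 × 1 = 20
Total cost = 130.
Macon ships 80 of its 80, leaving 0.

0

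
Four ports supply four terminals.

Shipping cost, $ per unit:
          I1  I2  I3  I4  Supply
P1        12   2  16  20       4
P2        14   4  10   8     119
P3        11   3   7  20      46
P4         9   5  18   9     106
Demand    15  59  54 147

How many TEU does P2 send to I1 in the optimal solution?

0

Optimal shipments:
  P1 to I2: 4 × $2 = $8
  P2 to I3: 8 × $10 = $80
  P2 to I4: 111 × $8 = $888
  P3 to I3: 46 × $7 = $322
  P4 to I1: 15 × $9 = $135
  P4 to I2: 55 × $5 = $275
  P4 to I4: 36 × $9 = $324
Total cost = $2032.
The route P2→I1 is not used.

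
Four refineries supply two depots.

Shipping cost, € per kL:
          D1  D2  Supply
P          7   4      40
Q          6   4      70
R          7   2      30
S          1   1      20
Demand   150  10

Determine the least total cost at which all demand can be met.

880

An optimal shipping plan:
  P–D1: 40 kL
  Q–D1: 70 kL
  R–D1: 20 kL
  R–D2: 10 kL
  S–D1: 20 kL
Total cost = €880.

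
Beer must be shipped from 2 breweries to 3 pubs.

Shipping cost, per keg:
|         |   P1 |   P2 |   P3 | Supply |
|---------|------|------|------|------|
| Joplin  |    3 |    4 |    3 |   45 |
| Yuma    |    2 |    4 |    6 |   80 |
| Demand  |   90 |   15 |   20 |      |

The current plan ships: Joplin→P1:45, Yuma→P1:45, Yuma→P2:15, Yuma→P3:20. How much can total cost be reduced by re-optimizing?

Current plan cost = 45·3 + 45·2 + 15·4 + 20·6 = 405.
Optimal plan:
  Joplin→P1: 10 × 3 = 30
  Joplin→P2: 15 × 4 = 60
  Joplin→P3: 20 × 3 = 60
  Yuma→P1: 80 × 2 = 160
Optimal cost = 310.
Saving = 405 − 310 = 95.

95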